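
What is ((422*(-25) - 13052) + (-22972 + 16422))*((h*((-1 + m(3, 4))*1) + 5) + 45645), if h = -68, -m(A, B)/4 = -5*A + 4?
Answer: -1288274352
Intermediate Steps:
m(A, B) = -16 + 20*A (m(A, B) = -4*(-5*A + 4) = -4*(4 - 5*A) = -16 + 20*A)
((422*(-25) - 13052) + (-22972 + 16422))*((h*((-1 + m(3, 4))*1) + 5) + 45645) = ((422*(-25) - 13052) + (-22972 + 16422))*((-68*(-1 + (-16 + 20*3)) + 5) + 45645) = ((-10550 - 13052) - 6550)*((-68*(-1 + (-16 + 60)) + 5) + 45645) = (-23602 - 6550)*((-68*(-1 + 44) + 5) + 45645) = -30152*((-2924 + 5) + 45645) = -30152*(-2919 + 45645) = -30152*42726 = -1288274352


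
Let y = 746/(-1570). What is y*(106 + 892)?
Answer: -372254/785 ≈ -474.21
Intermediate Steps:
y = -373/785 (y = 746*(-1/1570) = -373/785 ≈ -0.47516)
y*(106 + 892) = -373*(106 + 892)/785 = -373/785*998 = -372254/785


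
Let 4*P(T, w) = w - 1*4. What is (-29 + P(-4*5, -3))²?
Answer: 15129/16 ≈ 945.56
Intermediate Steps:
P(T, w) = -1 + w/4 (P(T, w) = (w - 1*4)/4 = (w - 4)/4 = (-4 + w)/4 = -1 + w/4)
(-29 + P(-4*5, -3))² = (-29 + (-1 + (¼)*(-3)))² = (-29 + (-1 - ¾))² = (-29 - 7/4)² = (-123/4)² = 15129/16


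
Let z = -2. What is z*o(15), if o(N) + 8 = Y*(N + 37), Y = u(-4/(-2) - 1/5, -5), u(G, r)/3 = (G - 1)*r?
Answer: 1264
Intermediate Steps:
u(G, r) = 3*r*(-1 + G) (u(G, r) = 3*((G - 1)*r) = 3*((-1 + G)*r) = 3*(r*(-1 + G)) = 3*r*(-1 + G))
Y = -12 (Y = 3*(-5)*(-1 + (-4/(-2) - 1/5)) = 3*(-5)*(-1 + (-4*(-½) - 1*⅕)) = 3*(-5)*(-1 + (2 - ⅕)) = 3*(-5)*(-1 + 9/5) = 3*(-5)*(⅘) = -12)
o(N) = -452 - 12*N (o(N) = -8 - 12*(N + 37) = -8 - 12*(37 + N) = -8 + (-444 - 12*N) = -452 - 12*N)
z*o(15) = -2*(-452 - 12*15) = -2*(-452 - 180) = -2*(-632) = 1264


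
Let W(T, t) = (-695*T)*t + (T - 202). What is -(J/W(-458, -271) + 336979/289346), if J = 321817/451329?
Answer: -3279887735862022822/2816265712570966695 ≈ -1.1646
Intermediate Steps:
J = 321817/451329 (J = 321817*(1/451329) = 321817/451329 ≈ 0.71304)
W(T, t) = -202 + T - 695*T*t (W(T, t) = -695*T*t + (-202 + T) = -202 + T - 695*T*t)
-(J/W(-458, -271) + 336979/289346) = -(321817/(451329*(-202 - 458 - 695*(-458)*(-271))) + 336979/289346) = -(321817/(451329*(-202 - 458 - 86262010)) + 336979*(1/289346)) = -((321817/451329)/(-86262670) + 336979/289346) = -((321817/451329)*(-1/86262670) + 336979/289346) = -(-321817/38932844588430 + 336979/289346) = -1*3279887735862022822/2816265712570966695 = -3279887735862022822/2816265712570966695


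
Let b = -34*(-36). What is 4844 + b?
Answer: 6068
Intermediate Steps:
b = 1224
4844 + b = 4844 + 1224 = 6068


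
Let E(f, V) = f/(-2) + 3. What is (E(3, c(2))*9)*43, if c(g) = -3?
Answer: 1161/2 ≈ 580.50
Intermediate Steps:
E(f, V) = 3 - f/2 (E(f, V) = f*(-½) + 3 = -f/2 + 3 = 3 - f/2)
(E(3, c(2))*9)*43 = ((3 - ½*3)*9)*43 = ((3 - 3/2)*9)*43 = ((3/2)*9)*43 = (27/2)*43 = 1161/2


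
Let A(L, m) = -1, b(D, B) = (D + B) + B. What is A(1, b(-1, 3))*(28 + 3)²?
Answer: -961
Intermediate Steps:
b(D, B) = D + 2*B (b(D, B) = (B + D) + B = D + 2*B)
A(1, b(-1, 3))*(28 + 3)² = -(28 + 3)² = -1*31² = -1*961 = -961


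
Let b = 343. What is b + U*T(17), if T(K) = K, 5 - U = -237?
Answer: 4457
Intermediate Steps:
U = 242 (U = 5 - 1*(-237) = 5 + 237 = 242)
b + U*T(17) = 343 + 242*17 = 343 + 4114 = 4457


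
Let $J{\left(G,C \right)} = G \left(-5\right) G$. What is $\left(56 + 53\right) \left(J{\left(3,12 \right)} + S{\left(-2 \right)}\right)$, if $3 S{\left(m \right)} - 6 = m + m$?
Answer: $- \frac{14497}{3} \approx -4832.3$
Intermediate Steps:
$S{\left(m \right)} = 2 + \frac{2 m}{3}$ ($S{\left(m \right)} = 2 + \frac{m + m}{3} = 2 + \frac{2 m}{3}$)
$J{\left(G,C \right)} = - 5 G^{2}$ ($J{\left(G,C \right)} = - 5 G G = - 5 G^{2}$)
$\left(56 + 53\right) \left(J{\left(3,12 \right)} + S{\left(-2 \right)}\right) = \left(56 + 53\right) \left(- 5 \cdot 3^{2} + \left(2 + \frac{2}{3} \left(-2\right)\right)\right) = 109 \left(\left(-5\right) 9 + \left(2 - \frac{4}{3}\right)\right) = 109 \left(-45 + \frac{2}{3}\right) = 109 \left(- \frac{133}{3}\right) = - \frac{14497}{3}$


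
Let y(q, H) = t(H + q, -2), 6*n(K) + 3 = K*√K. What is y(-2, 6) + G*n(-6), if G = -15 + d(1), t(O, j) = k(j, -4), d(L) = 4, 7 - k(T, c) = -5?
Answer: 35/2 + 11*I*√6 ≈ 17.5 + 26.944*I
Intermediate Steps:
k(T, c) = 12 (k(T, c) = 7 - 1*(-5) = 7 + 5 = 12)
n(K) = -½ + K^(3/2)/6 (n(K) = -½ + (K*√K)/6 = -½ + K^(3/2)/6)
t(O, j) = 12
y(q, H) = 12
G = -11 (G = -15 + 4 = -11)
y(-2, 6) + G*n(-6) = 12 - 11*(-½ + (-6)^(3/2)/6) = 12 - 11*(-½ + (-6*I*√6)/6) = 12 - 11*(-½ - I*√6) = 12 + (11/2 + 11*I*√6) = 35/2 + 11*I*√6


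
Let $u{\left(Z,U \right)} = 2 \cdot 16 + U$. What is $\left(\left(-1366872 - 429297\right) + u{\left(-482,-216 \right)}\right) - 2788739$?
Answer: $-4585092$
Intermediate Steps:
$u{\left(Z,U \right)} = 32 + U$
$\left(\left(-1366872 - 429297\right) + u{\left(-482,-216 \right)}\right) - 2788739 = \left(\left(-1366872 - 429297\right) + \left(32 - 216\right)\right) - 2788739 = \left(\left(-1366872 - 429297\right) - 184\right) - 2788739 = \left(-1796169 - 184\right) - 2788739 = -1796353 - 2788739 = -4585092$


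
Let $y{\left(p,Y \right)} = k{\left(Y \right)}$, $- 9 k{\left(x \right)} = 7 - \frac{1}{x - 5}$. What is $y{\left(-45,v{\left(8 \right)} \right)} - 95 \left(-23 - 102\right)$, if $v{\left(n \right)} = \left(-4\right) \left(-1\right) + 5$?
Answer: $\frac{47497}{4} \approx 11874.0$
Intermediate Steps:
$v{\left(n \right)} = 9$ ($v{\left(n \right)} = 4 + 5 = 9$)
$k{\left(x \right)} = - \frac{7}{9} + \frac{1}{9 \left(-5 + x\right)}$ ($k{\left(x \right)} = - \frac{7 - \frac{1}{x - 5}}{9} = - \frac{7 - \frac{1}{-5 + x}}{9} = - \frac{7}{9} + \frac{1}{9 \left(-5 + x\right)}$)
$y{\left(p,Y \right)} = \frac{36 - 7 Y}{9 \left(-5 + Y\right)}$
$y{\left(-45,v{\left(8 \right)} \right)} - 95 \left(-23 - 102\right) = \frac{36 - 63}{9 \left(-5 + 9\right)} - 95 \left(-23 - 102\right) = \frac{36 - 63}{9 \cdot 4} - 95 \left(-125\right) = \frac{1}{9} \cdot \frac{1}{4} \left(-27\right) - -11875 = - \frac{3}{4} + 11875 = \frac{47497}{4}$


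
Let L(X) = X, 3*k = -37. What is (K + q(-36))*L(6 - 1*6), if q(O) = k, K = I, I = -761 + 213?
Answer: 0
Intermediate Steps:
k = -37/3 (k = (⅓)*(-37) = -37/3 ≈ -12.333)
I = -548
K = -548
q(O) = -37/3
(K + q(-36))*L(6 - 1*6) = (-548 - 37/3)*(6 - 1*6) = -1681*(6 - 6)/3 = -1681/3*0 = 0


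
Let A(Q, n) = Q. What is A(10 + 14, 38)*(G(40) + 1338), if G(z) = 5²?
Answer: 32712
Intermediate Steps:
G(z) = 25
A(10 + 14, 38)*(G(40) + 1338) = (10 + 14)*(25 + 1338) = 24*1363 = 32712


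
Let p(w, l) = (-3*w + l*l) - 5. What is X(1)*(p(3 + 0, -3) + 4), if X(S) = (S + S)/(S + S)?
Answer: -1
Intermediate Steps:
p(w, l) = -5 + l² - 3*w (p(w, l) = (-3*w + l²) - 5 = (l² - 3*w) - 5 = -5 + l² - 3*w)
X(S) = 1 (X(S) = (2*S)/((2*S)) = (2*S)*(1/(2*S)) = 1)
X(1)*(p(3 + 0, -3) + 4) = 1*((-5 + (-3)² - 3*(3 + 0)) + 4) = 1*((-5 + 9 - 3*3) + 4) = 1*((-5 + 9 - 9) + 4) = 1*(-5 + 4) = 1*(-1) = -1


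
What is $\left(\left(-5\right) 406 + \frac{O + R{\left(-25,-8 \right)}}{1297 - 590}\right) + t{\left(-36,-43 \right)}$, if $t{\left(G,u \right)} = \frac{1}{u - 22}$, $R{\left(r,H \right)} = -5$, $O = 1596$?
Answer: $- \frac{93185942}{45955} \approx -2027.8$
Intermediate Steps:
$t{\left(G,u \right)} = \frac{1}{-22 + u}$
$\left(\left(-5\right) 406 + \frac{O + R{\left(-25,-8 \right)}}{1297 - 590}\right) + t{\left(-36,-43 \right)} = \left(\left(-5\right) 406 + \frac{1596 - 5}{1297 - 590}\right) + \frac{1}{-22 - 43} = \left(-2030 + \frac{1591}{707}\right) + \frac{1}{-65} = \left(-2030 + 1591 \cdot \frac{1}{707}\right) - \frac{1}{65} = \left(-2030 + \frac{1591}{707}\right) - \frac{1}{65} = - \frac{1433619}{707} - \frac{1}{65} = - \frac{93185942}{45955}$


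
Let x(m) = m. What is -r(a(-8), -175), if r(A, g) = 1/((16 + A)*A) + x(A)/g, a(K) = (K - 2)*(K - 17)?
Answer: 94999/66500 ≈ 1.4286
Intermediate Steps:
a(K) = (-17 + K)*(-2 + K) (a(K) = (-2 + K)*(-17 + K) = (-17 + K)*(-2 + K))
r(A, g) = A/g + 1/(A*(16 + A)) (r(A, g) = 1/((16 + A)*A) + A/g = 1/(A*(16 + A)) + A/g = A/g + 1/(A*(16 + A)))
-r(a(-8), -175) = -(-175 + (34 + (-8)² - 19*(-8))³ + 16*(34 + (-8)² - 19*(-8))²)/((34 + (-8)² - 19*(-8))*(-175)*(16 + (34 + (-8)² - 19*(-8)))) = -(-1)*(-175 + (34 + 64 + 152)³ + 16*(34 + 64 + 152)²)/((34 + 64 + 152)*175*(16 + (34 + 64 + 152))) = -(-1)*(-175 + 250³ + 16*250²)/(250*175*(16 + 250)) = -(-1)*(-175 + 15625000 + 16*62500)/(250*175*266) = -(-1)*(-175 + 15625000 + 1000000)/(250*175*266) = -(-1)*16624825/(250*175*266) = -1*(-94999/66500) = 94999/66500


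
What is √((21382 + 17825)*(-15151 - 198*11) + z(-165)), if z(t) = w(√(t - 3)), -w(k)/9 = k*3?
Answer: √(-679418103 - 54*I*√42) ≈ 0.e-2 - 26066.0*I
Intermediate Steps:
w(k) = -27*k (w(k) = -9*k*3 = -27*k)
z(t) = -27*√(-3 + t) (z(t) = -27*√(t - 3) = -27*√(-3 + t))
√((21382 + 17825)*(-15151 - 198*11) + z(-165)) = √((21382 + 17825)*(-15151 - 198*11) - 27*√(-3 - 165)) = √(39207*(-15151 - 2178) - 54*I*√42) = √(39207*(-17329) - 54*I*√42) = √(-679418103 - 54*I*√42)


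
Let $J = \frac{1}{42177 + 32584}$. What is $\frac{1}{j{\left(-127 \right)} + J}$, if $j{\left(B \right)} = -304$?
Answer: $- \frac{74761}{22727343} \approx -0.0032895$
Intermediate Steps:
$J = \frac{1}{74761} \approx 1.3376 \cdot 10^{-5}$
$\frac{1}{j{\left(-127 \right)} + J} = \frac{1}{-304 + \frac{1}{74761}} = \frac{1}{- \frac{22727343}{74761}} = - \frac{74761}{22727343}$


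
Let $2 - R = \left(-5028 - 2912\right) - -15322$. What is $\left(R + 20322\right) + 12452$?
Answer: $25394$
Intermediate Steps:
$R = -7380$ ($R = 2 - \left(\left(-5028 - 2912\right) - -15322\right) = 2 - \left(\left(-5028 - 2912\right) + 15322\right) = 2 - \left(-7940 + 15322\right) = 2 - 7382 = -7380$)
$\left(R + 20322\right) + 12452 = \left(-7380 + 20322\right) + 12452 = 12942 + 12452 = 25394$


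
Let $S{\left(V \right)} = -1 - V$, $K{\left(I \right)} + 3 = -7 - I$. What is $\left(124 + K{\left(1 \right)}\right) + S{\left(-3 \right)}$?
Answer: $115$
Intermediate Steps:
$K{\left(I \right)} = -10 - I$ ($K{\left(I \right)} = -3 - \left(7 + I\right) = -10 - I$)
$\left(124 + K{\left(1 \right)}\right) + S{\left(-3 \right)} = \left(124 - 11\right) - -2 = \left(124 - 11\right) + \left(-1 + 3\right) = \left(124 - 11\right) + 2 = 113 + 2 = 115$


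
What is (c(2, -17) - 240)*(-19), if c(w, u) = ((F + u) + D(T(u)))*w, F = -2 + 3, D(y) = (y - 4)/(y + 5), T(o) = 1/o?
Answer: 72789/14 ≈ 5199.2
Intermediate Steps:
T(o) = 1/o
D(y) = (-4 + y)/(5 + y)
F = 1
c(w, u) = w*(1 + u + (-4 + 1/u)/(5 + 1/u)) (c(w, u) = ((1 + u) + (-4 + 1/u)/(5 + 1/u))*w = (1 + u + (-4 + 1/u)/(5 + 1/u))*w = w*(1 + u + (-4 + 1/u)/(5 + 1/u)))
(c(2, -17) - 240)*(-19) = (2*(2 + 2*(-17) + 5*(-17)**2)/(1 + 5*(-17)) - 240)*(-19) = (2*(2 - 34 + 5*289)/(1 - 85) - 240)*(-19) = (2*(2 - 34 + 1445)/(-84) - 240)*(-19) = (2*(-1/84)*1413 - 240)*(-19) = (-471/14 - 240)*(-19) = -3831/14*(-19) = 72789/14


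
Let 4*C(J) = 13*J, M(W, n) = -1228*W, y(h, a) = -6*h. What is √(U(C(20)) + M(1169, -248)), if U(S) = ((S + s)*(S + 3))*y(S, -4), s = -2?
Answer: 2*I*√776573 ≈ 1762.5*I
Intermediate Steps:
C(J) = 13*J/4 (C(J) = (13*J)/4 = 13*J/4)
U(S) = -6*S*(-2 + S)*(3 + S) (U(S) = ((S - 2)*(S + 3))*(-6*S) = ((-2 + S)*(3 + S))*(-6*S) = -6*S*(-2 + S)*(3 + S))
√(U(C(20)) + M(1169, -248)) = √(6*((13/4)*20)*(6 - 13*20/4 - ((13/4)*20)²) - 1228*1169) = √(6*65*(6 - 1*65 - 1*65²) - 1435532) = √(6*65*(6 - 65 - 1*4225) - 1435532) = √(6*65*(6 - 65 - 4225) - 1435532) = √(6*65*(-4284) - 1435532) = √(-1670760 - 1435532) = √(-3106292) = 2*I*√776573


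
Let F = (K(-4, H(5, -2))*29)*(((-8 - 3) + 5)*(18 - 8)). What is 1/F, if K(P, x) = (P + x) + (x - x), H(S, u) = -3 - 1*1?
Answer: 1/13920 ≈ 7.1839e-5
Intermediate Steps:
H(S, u) = -4 (H(S, u) = -3 - 1 = -4)
K(P, x) = P + x (K(P, x) = (P + x) + 0 = P + x)
F = 13920 (F = ((-4 - 4)*29)*(((-8 - 3) + 5)*(18 - 8)) = (-8*29)*((-11 + 5)*10) = -(-1392)*10 = -232*(-60) = 13920)
1/F = 1/13920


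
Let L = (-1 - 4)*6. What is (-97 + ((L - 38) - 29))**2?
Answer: 37636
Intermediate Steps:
L = -30 (L = -5*6 = -30)
(-97 + ((L - 38) - 29))**2 = (-97 + ((-30 - 38) - 29))**2 = (-97 + (-68 - 29))**2 = (-97 - 97)**2 = (-194)**2 = 37636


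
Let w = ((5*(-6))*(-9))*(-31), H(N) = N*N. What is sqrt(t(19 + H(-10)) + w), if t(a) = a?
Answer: I*sqrt(8251) ≈ 90.835*I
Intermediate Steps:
H(N) = N**2
w = -8370 (w = -30*(-9)*(-31) = 270*(-31) = -8370)
sqrt(t(19 + H(-10)) + w) = sqrt((19 + (-10)**2) - 8370) = sqrt((19 + 100) - 8370) = sqrt(119 - 8370) = sqrt(-8251) = I*sqrt(8251)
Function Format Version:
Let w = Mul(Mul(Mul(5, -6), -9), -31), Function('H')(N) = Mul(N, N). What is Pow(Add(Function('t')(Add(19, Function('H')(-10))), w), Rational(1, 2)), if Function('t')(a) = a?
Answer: Mul(I, Pow(8251, Rational(1, 2))) ≈ Mul(90.835, I)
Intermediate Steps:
Function('H')(N) = Pow(N, 2)
w = -8370 (w = Mul(Mul(-30, -9), -31) = Mul(270, -31) = -8370)
Pow(Add(Function('t')(Add(19, Function('H')(-10))), w), Rational(1, 2)) = Pow(Add(Add(19, Pow(-10, 2)), -8370), Rational(1, 2)) = Pow(Add(Add(19, 100), -8370), Rational(1, 2)) = Pow(Add(119, -8370), Rational(1, 2)) = Pow(-8251, Rational(1, 2)) = Mul(I, Pow(8251, Rational(1, 2)))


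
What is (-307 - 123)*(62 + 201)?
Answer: -113090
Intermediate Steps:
(-307 - 123)*(62 + 201) = -430*263 = -113090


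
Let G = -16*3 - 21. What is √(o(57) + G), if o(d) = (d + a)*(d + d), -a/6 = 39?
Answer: I*√20247 ≈ 142.29*I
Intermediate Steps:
G = -69 (G = -48 - 21 = -69)
a = -234 (a = -6*39 = -234)
o(d) = 2*d*(-234 + d) (o(d) = (d - 234)*(d + d) = (-234 + d)*(2*d) = 2*d*(-234 + d))
√(o(57) + G) = √(2*57*(-234 + 57) - 69) = √(2*57*(-177) - 69) = √(-20178 - 69) = √(-20247) = I*√20247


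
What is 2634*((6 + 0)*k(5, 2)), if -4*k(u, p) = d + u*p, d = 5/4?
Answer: -177795/4 ≈ -44449.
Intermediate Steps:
d = 5/4 (d = 5*(¼) = 5/4 ≈ 1.2500)
k(u, p) = -5/16 - p*u/4 (k(u, p) = -(5/4 + u*p)/4 = -(5/4 + p*u)/4 = -5/16 - p*u/4)
2634*((6 + 0)*k(5, 2)) = 2634*((6 + 0)*(-5/16 - ¼*2*5)) = 2634*(6*(-5/16 - 5/2)) = 2634*(6*(-45/16)) = 2634*(-135/8) = -177795/4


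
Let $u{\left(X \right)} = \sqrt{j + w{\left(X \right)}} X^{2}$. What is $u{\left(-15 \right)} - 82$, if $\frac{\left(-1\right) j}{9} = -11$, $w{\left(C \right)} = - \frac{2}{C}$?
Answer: $-82 + 15 \sqrt{22305} \approx 2158.2$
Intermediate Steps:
$j = 99$ ($j = \left(-9\right) \left(-11\right) = 99$)
$u{\left(X \right)} = X^{2} \sqrt{99 - \frac{2}{X}}$ ($u{\left(X \right)} = \sqrt{99 - \frac{2}{X}} X^{2} = X^{2} \sqrt{99 - \frac{2}{X}}$)
$u{\left(-15 \right)} - 82 = \left(-15\right)^{2} \sqrt{99 - \frac{2}{-15}} - 82 = 225 \sqrt{99 - - \frac{2}{15}} - 82 = 225 \sqrt{99 + \frac{2}{15}} - 82 = 225 \sqrt{\frac{1487}{15}} - 82 = 225 \frac{\sqrt{22305}}{15} - 82 = 15 \sqrt{22305} - 82 = -82 + 15 \sqrt{22305}$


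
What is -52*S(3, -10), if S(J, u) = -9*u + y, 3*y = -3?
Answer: -4628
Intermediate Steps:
y = -1 (y = (1/3)*(-3) = -1)
S(J, u) = -1 - 9*u (S(J, u) = -9*u - 1 = -1 - 9*u)
-52*S(3, -10) = -52*(-1 - 9*(-10)) = -52*(-1 + 90) = -52*89 = -4628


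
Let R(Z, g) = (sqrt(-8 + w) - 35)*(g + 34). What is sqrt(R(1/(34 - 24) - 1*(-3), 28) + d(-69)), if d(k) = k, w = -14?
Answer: sqrt(-2239 + 62*I*sqrt(22)) ≈ 3.0665 + 47.417*I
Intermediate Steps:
R(Z, g) = (-35 + I*sqrt(22))*(34 + g) (R(Z, g) = (sqrt(-8 - 14) - 35)*(g + 34) = (sqrt(-22) - 35)*(34 + g) = (I*sqrt(22) - 35)*(34 + g) = (-35 + I*sqrt(22))*(34 + g))
sqrt(R(1/(34 - 24) - 1*(-3), 28) + d(-69)) = sqrt((-1190 - 35*28 + 34*I*sqrt(22) + I*28*sqrt(22)) - 69) = sqrt((-1190 - 980 + 34*I*sqrt(22) + 28*I*sqrt(22)) - 69) = sqrt((-2170 + 62*I*sqrt(22)) - 69) = sqrt(-2239 + 62*I*sqrt(22))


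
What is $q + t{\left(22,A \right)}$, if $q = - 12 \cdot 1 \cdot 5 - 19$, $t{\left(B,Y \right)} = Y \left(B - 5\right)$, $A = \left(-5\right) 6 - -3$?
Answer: $-538$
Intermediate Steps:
$A = -27$ ($A = -30 + 3 = -27$)
$t{\left(B,Y \right)} = Y \left(-5 + B\right)$
$q = -79$ ($q = \left(-12\right) 5 - 19 = -60 - 19 = -79$)
$q + t{\left(22,A \right)} = -79 - 27 \left(-5 + 22\right) = -79 - 459 = -538$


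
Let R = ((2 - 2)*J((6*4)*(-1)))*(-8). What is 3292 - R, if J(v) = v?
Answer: 3292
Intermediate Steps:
R = 0 (R = ((2 - 2)*((6*4)*(-1)))*(-8) = (0*(24*(-1)))*(-8) = (0*(-24))*(-8) = 0*(-8) = 0)
3292 - R = 3292 - 1*0 = 3292 + 0 = 3292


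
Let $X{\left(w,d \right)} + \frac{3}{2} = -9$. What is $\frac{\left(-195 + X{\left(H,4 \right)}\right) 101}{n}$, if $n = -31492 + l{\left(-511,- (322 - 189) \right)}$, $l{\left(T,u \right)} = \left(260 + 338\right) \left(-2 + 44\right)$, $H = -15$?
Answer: $\frac{41511}{12752} \approx 3.2553$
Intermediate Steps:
$X{\left(w,d \right)} = - \frac{21}{2}$ ($X{\left(w,d \right)} = - \frac{3}{2} - 9 = - \frac{21}{2}$)
$l{\left(T,u \right)} = 25116$ ($l{\left(T,u \right)} = 598 \cdot 42 = 25116$)
$n = -6376$ ($n = -31492 + 25116 = -6376$)
$\frac{\left(-195 + X{\left(H,4 \right)}\right) 101}{n} = \frac{\left(-195 - \frac{21}{2}\right) 101}{-6376} = \left(- \frac{411}{2}\right) 101 \left(- \frac{1}{6376}\right) = \left(- \frac{41511}{2}\right) \left(- \frac{1}{6376}\right) = \frac{41511}{12752}$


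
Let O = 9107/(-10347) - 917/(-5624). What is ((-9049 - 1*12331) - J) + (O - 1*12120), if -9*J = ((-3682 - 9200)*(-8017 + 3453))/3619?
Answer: -317854567500695/10028339992 ≈ -31696.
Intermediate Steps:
O = -41729569/58191528 (O = 9107*(-1/10347) - 917*(-1/5624) = -9107/10347 + 917/5624 = -41729569/58191528 ≈ -0.71711)
J = -2799688/1551 (J = -(-3682 - 9200)*(-8017 + 3453)/(9*3619) = -(-12882*(-4564))/(9*3619) = -19597816/(3*3619) = -1/9*8399064/517 = -2799688/1551 ≈ -1805.1)
((-9049 - 1*12331) - J) + (O - 1*12120) = ((-9049 - 1*12331) - 1*(-2799688/1551)) + (-41729569/58191528 - 1*12120) = ((-9049 - 12331) + 2799688/1551) + (-41729569/58191528 - 12120) = (-21380 + 2799688/1551) - 705323048929/58191528 = -30360692/1551 - 705323048929/58191528 = -317854567500695/10028339992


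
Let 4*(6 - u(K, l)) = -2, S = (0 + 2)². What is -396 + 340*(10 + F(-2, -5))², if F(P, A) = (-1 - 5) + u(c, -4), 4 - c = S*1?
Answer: 37089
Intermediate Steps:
S = 4 (S = 2² = 4)
c = 0 (c = 4 - 4 = 0)
u(K, l) = 13/2 (u(K, l) = 6 - ¼*(-2) = 6 + ½ = 13/2)
F(P, A) = ½ (F(P, A) = (-1 - 5) + 13/2 = -6 + 13/2 = ½)
-396 + 340*(10 + F(-2, -5))² = -396 + 340*(10 + ½)² = -396 + 340*(21/2)² = -396 + 340*(441/4) = -396 + 37485 = 37089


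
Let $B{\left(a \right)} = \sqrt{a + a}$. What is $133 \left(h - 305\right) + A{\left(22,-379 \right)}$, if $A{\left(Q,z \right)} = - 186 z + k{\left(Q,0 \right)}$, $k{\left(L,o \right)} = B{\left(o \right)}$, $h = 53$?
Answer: $36978$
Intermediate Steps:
$B{\left(a \right)} = \sqrt{2} \sqrt{a}$ ($B{\left(a \right)} = \sqrt{2 a} = \sqrt{2} \sqrt{a}$)
$k{\left(L,o \right)} = \sqrt{2} \sqrt{o}$
$A{\left(Q,z \right)} = - 186 z$ ($A{\left(Q,z \right)} = - 186 z + \sqrt{2} \sqrt{0} = - 186 z + \sqrt{2} \cdot 0 = - 186 z + 0 = - 186 z$)
$133 \left(h - 305\right) + A{\left(22,-379 \right)} = 133 \left(53 - 305\right) - -70494 = 133 \left(-252\right) + 70494 = -33516 + 70494 = 36978$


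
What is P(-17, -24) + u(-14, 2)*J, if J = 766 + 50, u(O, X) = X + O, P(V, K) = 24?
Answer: -9768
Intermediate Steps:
u(O, X) = O + X
J = 816
P(-17, -24) + u(-14, 2)*J = 24 + (-14 + 2)*816 = 24 - 12*816 = 24 - 9792 = -9768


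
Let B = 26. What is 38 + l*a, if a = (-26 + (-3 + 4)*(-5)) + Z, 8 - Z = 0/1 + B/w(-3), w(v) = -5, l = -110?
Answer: 1996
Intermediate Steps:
Z = 66/5 (Z = 8 - (0/1 + 26/(-5)) = 8 - (0*1 + 26*(-1/5)) = 8 - (0 - 26/5) = 8 - 1*(-26/5) = 8 + 26/5 = 66/5 ≈ 13.200)
a = -89/5 (a = (-26 + (-3 + 4)*(-5)) + 66/5 = (-26 + 1*(-5)) + 66/5 = (-26 - 5) + 66/5 = -31 + 66/5 = -89/5 ≈ -17.800)
38 + l*a = 38 - 110*(-89/5) = 38 + 1958 = 1996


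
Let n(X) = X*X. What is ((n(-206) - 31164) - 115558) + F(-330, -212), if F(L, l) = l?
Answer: -104498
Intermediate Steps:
n(X) = X²
((n(-206) - 31164) - 115558) + F(-330, -212) = (((-206)² - 31164) - 115558) - 212 = ((42436 - 31164) - 115558) - 212 = (11272 - 115558) - 212 = -104286 - 212 = -104498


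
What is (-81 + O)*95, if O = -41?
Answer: -11590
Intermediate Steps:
(-81 + O)*95 = (-81 - 41)*95 = -122*95 = -11590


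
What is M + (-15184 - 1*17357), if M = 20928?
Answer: -11613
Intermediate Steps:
M + (-15184 - 1*17357) = 20928 + (-15184 - 1*17357) = 20928 + (-15184 - 17357) = 20928 - 32541 = -11613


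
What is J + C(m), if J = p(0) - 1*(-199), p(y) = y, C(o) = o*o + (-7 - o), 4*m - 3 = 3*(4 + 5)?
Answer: 963/4 ≈ 240.75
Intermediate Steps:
m = 15/2 (m = ¾ + (3*(4 + 5))/4 = ¾ + (3*9)/4 = ¾ + (¼)*27 = ¾ + 27/4 = 15/2 ≈ 7.5000)
C(o) = -7 + o² - o (C(o) = o² + (-7 - o) = -7 + o² - o)
J = 199 (J = 0 - 1*(-199) = 0 + 199 = 199)
J + C(m) = 199 + (-7 + (15/2)² - 1*15/2) = 199 + (-7 + 225/4 - 15/2) = 199 + 167/4 = 963/4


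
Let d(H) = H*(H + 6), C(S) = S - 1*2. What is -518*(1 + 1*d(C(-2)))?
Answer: 3626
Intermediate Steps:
C(S) = -2 + S (C(S) = S - 2 = -2 + S)
d(H) = H*(6 + H)
-518*(1 + 1*d(C(-2))) = -518*(1 + 1*((-2 - 2)*(6 + (-2 - 2)))) = -518*(1 + 1*(-4*(6 - 4))) = -518*(1 + 1*(-4*2)) = -518*(1 + 1*(-8)) = -518*(1 - 8) = -518*(-7) = 3626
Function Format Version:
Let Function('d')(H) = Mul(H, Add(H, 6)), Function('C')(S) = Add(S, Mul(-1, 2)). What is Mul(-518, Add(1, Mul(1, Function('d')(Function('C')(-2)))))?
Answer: 3626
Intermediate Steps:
Function('C')(S) = Add(-2, S) (Function('C')(S) = Add(S, -2) = Add(-2, S))
Function('d')(H) = Mul(H, Add(6, H))
Mul(-518, Add(1, Mul(1, Function('d')(Function('C')(-2))))) = Mul(-518, Add(1, Mul(1, Mul(Add(-2, -2), Add(6, Add(-2, -2)))))) = Mul(-518, Add(1, Mul(1, Mul(-4, Add(6, -4))))) = Mul(-518, Add(1, Mul(1, Mul(-4, 2)))) = Mul(-518, Add(1, Mul(1, -8))) = Mul(-518, Add(1, -8)) = Mul(-518, -7) = 3626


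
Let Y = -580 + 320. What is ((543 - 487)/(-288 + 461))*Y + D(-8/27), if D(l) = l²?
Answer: -10603168/126117 ≈ -84.074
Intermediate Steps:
Y = -260
((543 - 487)/(-288 + 461))*Y + D(-8/27) = ((543 - 487)/(-288 + 461))*(-260) + (-8/27)² = (56/173)*(-260) + (-8*1/27)² = (56*(1/173))*(-260) + (-8/27)² = (56/173)*(-260) + 64/729 = -14560/173 + 64/729 = -10603168/126117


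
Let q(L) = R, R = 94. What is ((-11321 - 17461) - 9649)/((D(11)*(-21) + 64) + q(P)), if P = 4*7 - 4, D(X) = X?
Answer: 38431/73 ≈ 526.45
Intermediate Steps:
P = 24 (P = 28 - 4 = 24)
q(L) = 94
((-11321 - 17461) - 9649)/((D(11)*(-21) + 64) + q(P)) = ((-11321 - 17461) - 9649)/((11*(-21) + 64) + 94) = (-28782 - 9649)/((-231 + 64) + 94) = -38431/(-167 + 94) = -38431/(-73) = -38431*(-1/73) = 38431/73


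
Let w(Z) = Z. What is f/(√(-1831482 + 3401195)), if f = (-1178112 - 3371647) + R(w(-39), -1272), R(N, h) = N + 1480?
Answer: -4548318*√1569713/1569713 ≈ -3630.3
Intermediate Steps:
R(N, h) = 1480 + N
f = -4548318 (f = (-1178112 - 3371647) + (1480 - 39) = -4549759 + 1441 = -4548318)
f/(√(-1831482 + 3401195)) = -4548318/√(-1831482 + 3401195) = -4548318*√1569713/1569713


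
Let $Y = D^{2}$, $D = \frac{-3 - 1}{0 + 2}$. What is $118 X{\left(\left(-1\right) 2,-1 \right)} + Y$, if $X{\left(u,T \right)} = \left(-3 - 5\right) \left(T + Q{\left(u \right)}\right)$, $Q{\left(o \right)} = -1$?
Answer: $1892$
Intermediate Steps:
$D = -2$ ($D = - \frac{4}{2} = \left(-4\right) \frac{1}{2} = -2$)
$X{\left(u,T \right)} = 8 - 8 T$ ($X{\left(u,T \right)} = \left(-3 - 5\right) \left(T - 1\right) = - 8 \left(-1 + T\right) = 8 - 8 T$)
$Y = 4$ ($Y = \left(-2\right)^{2} = 4$)
$118 X{\left(\left(-1\right) 2,-1 \right)} + Y = 118 \left(8 - -8\right) + 4 = 118 \left(8 + 8\right) + 4 = 118 \cdot 16 + 4 = 1888 + 4 = 1892$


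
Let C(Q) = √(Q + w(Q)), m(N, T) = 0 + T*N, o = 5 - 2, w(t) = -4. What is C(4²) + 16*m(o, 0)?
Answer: 2*√3 ≈ 3.4641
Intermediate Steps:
o = 3
m(N, T) = N*T (m(N, T) = 0 + N*T = N*T)
C(Q) = √(-4 + Q) (C(Q) = √(Q - 4) = √(-4 + Q))
C(4²) + 16*m(o, 0) = √(-4 + 4²) + 16*(3*0) = √(-4 + 16) + 16*0 = √12 + 0 = 2*√3 + 0 = 2*√3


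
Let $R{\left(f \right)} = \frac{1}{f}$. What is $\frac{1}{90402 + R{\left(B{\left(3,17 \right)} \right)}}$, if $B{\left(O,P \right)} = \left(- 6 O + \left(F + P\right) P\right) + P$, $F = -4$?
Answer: $\frac{220}{19888441} \approx 1.1062 \cdot 10^{-5}$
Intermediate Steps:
$B{\left(O,P \right)} = P - 6 O + P \left(-4 + P\right)$ ($B{\left(O,P \right)} = \left(- 6 O + \left(-4 + P\right) P\right) + P = \left(- 6 O + P \left(-4 + P\right)\right) + P = P - 6 O + P \left(-4 + P\right)$)
$\frac{1}{90402 + R{\left(B{\left(3,17 \right)} \right)}} = \frac{1}{90402 + \frac{1}{17^{2} - 18 - 51}} = \frac{1}{90402 + \frac{1}{289 - 18 - 51}} = \frac{1}{90402 + \frac{1}{220}} = \frac{1}{\frac{19888441}{220}} = \frac{220}{19888441}$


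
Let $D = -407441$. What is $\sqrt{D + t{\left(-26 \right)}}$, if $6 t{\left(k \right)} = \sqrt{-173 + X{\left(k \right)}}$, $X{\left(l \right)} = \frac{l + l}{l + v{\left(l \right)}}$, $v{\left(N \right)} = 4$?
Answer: $\frac{\sqrt{-1774812996 + 66 i \sqrt{20647}}}{66} \approx 0.0017054 + 638.31 i$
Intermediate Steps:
$X{\left(l \right)} = \frac{2 l}{4 + l}$ ($X{\left(l \right)} = \frac{l + l}{l + 4} = \frac{2 l}{4 + l}$)
$t{\left(k \right)} = \frac{\sqrt{-173 + \frac{2 k}{4 + k}}}{6}$
$\sqrt{D + t{\left(-26 \right)}} = \sqrt{-407441 + \frac{\sqrt{\frac{-692 - -4446}{4 - 26}}}{6}} = \sqrt{-407441 + \frac{\sqrt{\frac{-692 + 4446}{-22}}}{6}} = \sqrt{-407441 + \frac{\sqrt{\left(- \frac{1}{22}\right) 3754}}{6}} = \sqrt{-407441 + \frac{\sqrt{- \frac{1877}{11}}}{6}} = \sqrt{-407441 + \frac{\frac{1}{11} i \sqrt{20647}}{6}} = \sqrt{-407441 + \frac{i \sqrt{20647}}{66}}$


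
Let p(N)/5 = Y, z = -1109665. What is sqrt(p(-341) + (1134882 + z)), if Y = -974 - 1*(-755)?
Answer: sqrt(24122) ≈ 155.31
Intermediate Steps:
Y = -219 (Y = -974 + 755 = -219)
p(N) = -1095 (p(N) = 5*(-219) = -1095)
sqrt(p(-341) + (1134882 + z)) = sqrt(-1095 + (1134882 - 1109665)) = sqrt(-1095 + 25217) = sqrt(24122)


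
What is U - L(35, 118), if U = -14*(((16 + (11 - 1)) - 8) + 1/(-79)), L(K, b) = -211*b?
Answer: 1947048/79 ≈ 24646.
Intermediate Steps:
U = -19894/79 (U = -14*(((16 + 10) - 8) - 1/79) = -14*((26 - 8) - 1/79) = -14*(18 - 1/79) = -14*1421/79 = -19894/79 ≈ -251.82)
U - L(35, 118) = -19894/79 - (-211)*118 = -19894/79 - 1*(-24898) = -19894/79 + 24898 = 1947048/79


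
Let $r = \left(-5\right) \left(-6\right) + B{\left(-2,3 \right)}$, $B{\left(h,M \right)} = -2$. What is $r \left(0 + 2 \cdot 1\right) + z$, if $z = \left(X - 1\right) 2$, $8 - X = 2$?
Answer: $66$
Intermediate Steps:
$X = 6$ ($X = 8 - 2 = 6$)
$z = 10$ ($z = \left(6 - 1\right) 2 = 5 \cdot 2 = 10$)
$r = 28$ ($r = \left(-5\right) \left(-6\right) - 2 = 30 - 2 = 28$)
$r \left(0 + 2 \cdot 1\right) + z = 28 \left(0 + 2 \cdot 1\right) + 10 = 28 \left(0 + 2\right) + 10 = 28 \cdot 2 + 10 = 56 + 10 = 66$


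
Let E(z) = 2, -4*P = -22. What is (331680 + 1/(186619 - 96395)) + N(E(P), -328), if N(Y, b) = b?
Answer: 29895902849/90224 ≈ 3.3135e+5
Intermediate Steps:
P = 11/2 (P = -1/4*(-22) = 11/2 ≈ 5.5000)
(331680 + 1/(186619 - 96395)) + N(E(P), -328) = (331680 + 1/(186619 - 96395)) - 328 = (331680 + 1/90224) - 328 = 29925496321/90224 - 328 = 29895902849/90224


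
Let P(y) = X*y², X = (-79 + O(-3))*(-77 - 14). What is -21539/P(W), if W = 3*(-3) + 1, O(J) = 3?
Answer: -3077/63232 ≈ -0.048662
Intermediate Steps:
W = -8 (W = -9 + 1 = -8)
X = 6916 (X = (-79 + 3)*(-77 - 14) = -76*(-91) = 6916)
P(y) = 6916*y²
-21539/P(W) = -21539/(6916*(-8)²) = -21539/(6916*64) = -21539/442624 = -21539*1/442624 = -3077/63232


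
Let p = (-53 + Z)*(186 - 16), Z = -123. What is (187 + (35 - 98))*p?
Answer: -3710080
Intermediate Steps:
p = -29920 (p = (-53 - 123)*(186 - 16) = -176*170 = -29920)
(187 + (35 - 98))*p = (187 + (35 - 98))*(-29920) = (187 - 63)*(-29920) = 124*(-29920) = -3710080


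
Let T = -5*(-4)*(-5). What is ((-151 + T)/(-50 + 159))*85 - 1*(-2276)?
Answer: 226749/109 ≈ 2080.3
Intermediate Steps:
T = -100 (T = 20*(-5) = -100)
((-151 + T)/(-50 + 159))*85 - 1*(-2276) = ((-151 - 100)/(-50 + 159))*85 - 1*(-2276) = -251/109*85 + 2276 = -21335/109 + 2276 = 226749/109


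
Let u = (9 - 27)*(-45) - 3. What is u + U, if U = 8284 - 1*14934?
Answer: -5843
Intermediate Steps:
U = -6650 (U = 8284 - 14934 = -6650)
u = 807 (u = -18*(-45) - 3 = 810 - 3 = 807)
u + U = 807 - 6650 = -5843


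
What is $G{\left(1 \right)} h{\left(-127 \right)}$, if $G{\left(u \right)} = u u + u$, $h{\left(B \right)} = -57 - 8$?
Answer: $-130$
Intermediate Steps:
$h{\left(B \right)} = -65$ ($h{\left(B \right)} = -57 - 8 = -65$)
$G{\left(u \right)} = u + u^{2}$ ($G{\left(u \right)} = u^{2} + u = u + u^{2}$)
$G{\left(1 \right)} h{\left(-127 \right)} = 1 \left(1 + 1\right) \left(-65\right) = 1 \cdot 2 \left(-65\right) = 2 \left(-65\right) = -130$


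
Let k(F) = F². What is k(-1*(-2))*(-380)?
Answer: -1520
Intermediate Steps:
k(-1*(-2))*(-380) = (-1*(-2))²*(-380) = 2²*(-380) = 4*(-380) = -1520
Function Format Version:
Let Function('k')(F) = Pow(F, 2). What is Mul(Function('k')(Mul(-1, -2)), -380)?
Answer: -1520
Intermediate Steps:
Mul(Function('k')(Mul(-1, -2)), -380) = Mul(Pow(Mul(-1, -2), 2), -380) = Mul(Pow(2, 2), -380) = Mul(4, -380) = -1520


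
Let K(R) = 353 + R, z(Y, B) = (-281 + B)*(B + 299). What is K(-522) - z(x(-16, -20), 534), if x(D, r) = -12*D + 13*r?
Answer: -210918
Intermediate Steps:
z(Y, B) = (-281 + B)*(299 + B)
K(-522) - z(x(-16, -20), 534) = (353 - 522) - (-84019 + 534² + 18*534) = -169 - (-84019 + 285156 + 9612) = -169 - 1*210749 = -169 - 210749 = -210918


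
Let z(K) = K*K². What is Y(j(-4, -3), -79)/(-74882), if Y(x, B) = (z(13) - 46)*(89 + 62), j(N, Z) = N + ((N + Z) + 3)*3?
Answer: -324801/74882 ≈ -4.3375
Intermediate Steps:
z(K) = K³
j(N, Z) = 9 + 3*Z + 4*N (j(N, Z) = N + (3 + N + Z)*3 = N + (9 + 3*N + 3*Z) = 9 + 3*Z + 4*N)
Y(x, B) = 324801 (Y(x, B) = (13³ - 46)*(89 + 62) = (2197 - 46)*151 = 2151*151 = 324801)
Y(j(-4, -3), -79)/(-74882) = 324801/(-74882) = 324801*(-1/74882) = -324801/74882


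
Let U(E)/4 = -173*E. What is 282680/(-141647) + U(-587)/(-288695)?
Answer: -12649625508/3717525515 ≈ -3.4027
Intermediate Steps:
U(E) = -692*E (U(E) = 4*(-173*E) = -692*E)
282680/(-141647) + U(-587)/(-288695) = 282680/(-141647) - 692*(-587)/(-288695) = 282680*(-1/141647) + 406204*(-1/288695) = -282680/141647 - 406204/288695 = -12649625508/3717525515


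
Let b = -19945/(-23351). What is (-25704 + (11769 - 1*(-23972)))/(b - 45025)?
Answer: -234373987/1051358830 ≈ -0.22292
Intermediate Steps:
b = 19945/23351 (b = -19945*(-1/23351) = 19945/23351 ≈ 0.85414)
(-25704 + (11769 - 1*(-23972)))/(b - 45025) = (-25704 + (11769 - 1*(-23972)))/(19945/23351 - 45025) = (-25704 + (11769 + 23972))/(-1051358830/23351) = (-25704 + 35741)*(-23351/1051358830) = 10037*(-23351/1051358830) = -234373987/1051358830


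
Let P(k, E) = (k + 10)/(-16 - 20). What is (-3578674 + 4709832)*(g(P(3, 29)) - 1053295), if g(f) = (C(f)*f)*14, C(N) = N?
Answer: -386026884177683/324 ≈ -1.1914e+12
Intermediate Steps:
P(k, E) = -5/18 - k/36 (P(k, E) = (10 + k)/(-36) = (10 + k)*(-1/36) = -5/18 - k/36)
g(f) = 14*f² (g(f) = (f*f)*14 = f²*14 = 14*f²)
(-3578674 + 4709832)*(g(P(3, 29)) - 1053295) = (-3578674 + 4709832)*(14*(-5/18 - 1/36*3)² - 1053295) = 1131158*(14*(-5/18 - 1/12)² - 1053295) = 1131158*(14*(-13/36)² - 1053295) = 1131158*(14*(169/1296) - 1053295) = 1131158*(1183/648 - 1053295) = 1131158*(-682533977/648) = -386026884177683/324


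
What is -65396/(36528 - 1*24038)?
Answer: -32698/6245 ≈ -5.2359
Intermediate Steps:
-65396/(36528 - 1*24038) = -65396/(36528 - 24038) = -65396/12490 = -65396*1/12490 = -32698/6245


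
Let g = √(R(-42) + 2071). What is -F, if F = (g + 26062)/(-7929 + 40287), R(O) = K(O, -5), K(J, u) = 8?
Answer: -13031/16179 - √231/10786 ≈ -0.80684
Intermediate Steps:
R(O) = 8
g = 3*√231 (g = √(8 + 2071) = √2079 = 3*√231 ≈ 45.596)
F = 13031/16179 + √231/10786 (F = (3*√231 + 26062)/(-7929 + 40287) = (26062 + 3*√231)/32358 = (26062 + 3*√231)*(1/32358) = 13031/16179 + √231/10786 ≈ 0.80684)
-F = -(13031/16179 + √231/10786) = -13031/16179 - √231/10786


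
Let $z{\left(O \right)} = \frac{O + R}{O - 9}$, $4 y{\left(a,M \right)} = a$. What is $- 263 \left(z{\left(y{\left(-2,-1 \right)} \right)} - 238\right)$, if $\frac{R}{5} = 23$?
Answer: $\frac{1249513}{19} \approx 65764.0$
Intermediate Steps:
$R = 115$ ($R = 5 \cdot 23 = 115$)
$y{\left(a,M \right)} = \frac{a}{4}$
$z{\left(O \right)} = \frac{115 + O}{-9 + O}$ ($z{\left(O \right)} = \frac{O + 115}{O - 9} = \frac{115 + O}{-9 + O}$)
$- 263 \left(z{\left(y{\left(-2,-1 \right)} \right)} - 238\right) = - 263 \left(\frac{115 + \frac{1}{4} \left(-2\right)}{-9 + \frac{1}{4} \left(-2\right)} - 238\right) = - 263 \left(\frac{115 - \frac{1}{2}}{-9 - \frac{1}{2}} - 238\right) = - 263 \left(\frac{1}{- \frac{19}{2}} \cdot \frac{229}{2} - 238\right) = - 263 \left(\left(- \frac{2}{19}\right) \frac{229}{2} - 238\right) = - 263 \left(- \frac{229}{19} - 238\right) = \left(-263\right) \left(- \frac{4751}{19}\right) = \frac{1249513}{19}$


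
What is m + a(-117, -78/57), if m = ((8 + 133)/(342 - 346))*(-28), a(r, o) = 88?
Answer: 1075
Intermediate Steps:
m = 987 (m = (141/(-4))*(-28) = (141*(-1/4))*(-28) = -141/4*(-28) = 987)
m + a(-117, -78/57) = 987 + 88 = 1075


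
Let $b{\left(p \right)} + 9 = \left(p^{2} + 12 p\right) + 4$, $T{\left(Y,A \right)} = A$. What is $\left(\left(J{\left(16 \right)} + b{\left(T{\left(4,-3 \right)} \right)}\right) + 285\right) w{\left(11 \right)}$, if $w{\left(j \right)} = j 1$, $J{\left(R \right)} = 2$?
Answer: $2805$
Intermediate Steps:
$b{\left(p \right)} = -5 + p^{2} + 12 p$ ($b{\left(p \right)} = -9 + \left(\left(p^{2} + 12 p\right) + 4\right) = -9 + \left(4 + p^{2} + 12 p\right) = -5 + p^{2} + 12 p$)
$w{\left(j \right)} = j$
$\left(\left(J{\left(16 \right)} + b{\left(T{\left(4,-3 \right)} \right)}\right) + 285\right) w{\left(11 \right)} = \left(\left(2 + \left(-5 + \left(-3\right)^{2} + 12 \left(-3\right)\right)\right) + 285\right) 11 = \left(\left(2 - 32\right) + 285\right) 11 = \left(-30 + 285\right) 11 = 255 \cdot 11 = 2805$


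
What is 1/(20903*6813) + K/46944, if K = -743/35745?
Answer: -11570467333/26552162275022880 ≈ -4.3576e-7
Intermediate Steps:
K = -743/35745 (K = -743*1/35745 = -743/35745 ≈ -0.020786)
1/(20903*6813) + K/46944 = 1/(20903*6813) - 743/35745/46944 = (1/20903)*(1/6813) - 743/35745*1/46944 = 1/142412139 - 743/1678013280 = -11570467333/26552162275022880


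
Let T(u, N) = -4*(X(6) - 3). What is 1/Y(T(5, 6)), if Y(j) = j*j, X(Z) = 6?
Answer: 1/144 ≈ 0.0069444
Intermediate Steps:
T(u, N) = -12 (T(u, N) = -4*(6 - 3) = -4*3 = -12)
Y(j) = j**2
1/Y(T(5, 6)) = 1/((-12)**2) = 1/144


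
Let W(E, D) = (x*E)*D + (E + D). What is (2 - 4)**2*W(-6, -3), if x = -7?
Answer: -540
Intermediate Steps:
W(E, D) = D + E - 7*D*E (W(E, D) = (-7*E)*D + (E + D) = -7*D*E + (D + E) = D + E - 7*D*E)
(2 - 4)**2*W(-6, -3) = (2 - 4)**2*(-3 - 6 - 7*(-3)*(-6)) = (-2)**2*(-3 - 6 - 126) = 4*(-135) = -540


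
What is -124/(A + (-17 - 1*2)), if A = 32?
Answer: -124/13 ≈ -9.5385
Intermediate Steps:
-124/(A + (-17 - 1*2)) = -124/(32 + (-17 - 1*2)) = -124/(32 + (-17 - 2)) = -124/(32 - 19) = -124/13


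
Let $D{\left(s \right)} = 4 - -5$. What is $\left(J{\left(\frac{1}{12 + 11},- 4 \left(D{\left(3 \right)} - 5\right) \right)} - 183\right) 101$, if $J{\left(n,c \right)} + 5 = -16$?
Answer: $-20604$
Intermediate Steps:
$D{\left(s \right)} = 9$ ($D{\left(s \right)} = 4 + 5 = 9$)
$J{\left(n,c \right)} = -21$ ($J{\left(n,c \right)} = -5 - 16 = -21$)
$\left(J{\left(\frac{1}{12 + 11},- 4 \left(D{\left(3 \right)} - 5\right) \right)} - 183\right) 101 = \left(-21 - 183\right) 101 = \left(-204\right) 101 = -20604$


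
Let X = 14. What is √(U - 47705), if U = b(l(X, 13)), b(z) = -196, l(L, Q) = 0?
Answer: I*√47901 ≈ 218.86*I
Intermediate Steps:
U = -196
√(U - 47705) = √(-196 - 47705) = √(-47901) = I*√47901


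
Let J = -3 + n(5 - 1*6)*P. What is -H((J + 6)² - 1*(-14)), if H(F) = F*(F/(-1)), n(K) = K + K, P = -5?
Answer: 33489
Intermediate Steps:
n(K) = 2*K
J = 7 (J = -3 + (2*(5 - 1*6))*(-5) = -3 + (2*(5 - 6))*(-5) = -3 + (2*(-1))*(-5) = -3 - 2*(-5) = -3 + 10 = 7)
H(F) = -F² (H(F) = F*(F*(-1)) = F*(-F) = -F²)
-H((J + 6)² - 1*(-14)) = -(-1)*((7 + 6)² - 1*(-14))² = -(-1)*(13² + 14)² = -(-1)*(169 + 14)² = -(-1)*183² = -(-1)*33489 = -1*(-33489) = 33489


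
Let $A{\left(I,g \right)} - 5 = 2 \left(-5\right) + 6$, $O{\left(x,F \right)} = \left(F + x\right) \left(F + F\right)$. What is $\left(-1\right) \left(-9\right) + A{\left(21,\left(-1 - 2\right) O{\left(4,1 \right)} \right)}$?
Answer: $10$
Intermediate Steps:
$O{\left(x,F \right)} = 2 F \left(F + x\right)$ ($O{\left(x,F \right)} = \left(F + x\right) 2 F = 2 F \left(F + x\right)$)
$A{\left(I,g \right)} = 1$ ($A{\left(I,g \right)} = 5 + \left(2 \left(-5\right) + 6\right) = 5 + \left(-10 + 6\right) = 5 - 4 = 1$)
$\left(-1\right) \left(-9\right) + A{\left(21,\left(-1 - 2\right) O{\left(4,1 \right)} \right)} = \left(-1\right) \left(-9\right) + 1 = 9 + 1 = 10$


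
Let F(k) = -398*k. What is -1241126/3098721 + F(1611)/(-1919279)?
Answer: -17184144992/258578701833 ≈ -0.066456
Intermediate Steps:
-1241126/3098721 + F(1611)/(-1919279) = -1241126/3098721 - 398*1611/(-1919279) = -1241126*1/3098721 - 641178*(-1/1919279) = -53962/134727 + 641178/1919279 = -17184144992/258578701833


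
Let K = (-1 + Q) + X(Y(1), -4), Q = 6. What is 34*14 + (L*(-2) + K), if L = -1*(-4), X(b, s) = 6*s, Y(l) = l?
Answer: 449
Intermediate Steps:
L = 4
K = -19 (K = (-1 + 6) + 6*(-4) = 5 - 24 = -19)
34*14 + (L*(-2) + K) = 34*14 + (4*(-2) - 19) = 476 + (-8 - 19) = 476 - 27 = 449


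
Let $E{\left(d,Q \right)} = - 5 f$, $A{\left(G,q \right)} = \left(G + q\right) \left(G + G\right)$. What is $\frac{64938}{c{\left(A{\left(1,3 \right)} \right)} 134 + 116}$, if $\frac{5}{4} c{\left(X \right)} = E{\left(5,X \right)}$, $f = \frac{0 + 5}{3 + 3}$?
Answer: $- \frac{97407}{496} \approx -196.39$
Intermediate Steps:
$f = \frac{5}{6} \approx 0.83333$
$A{\left(G,q \right)} = 2 G \left(G + q\right)$ ($A{\left(G,q \right)} = \left(G + q\right) 2 G = 2 G \left(G + q\right)$)
$E{\left(d,Q \right)} = - \frac{25}{6}$ ($E{\left(d,Q \right)} = \left(-5\right) \frac{5}{6} = - \frac{25}{6}$)
$c{\left(X \right)} = - \frac{10}{3}$ ($c{\left(X \right)} = \frac{4}{5} \left(- \frac{25}{6}\right) = - \frac{10}{3}$)
$\frac{64938}{c{\left(A{\left(1,3 \right)} \right)} 134 + 116} = \frac{64938}{\left(- \frac{10}{3}\right) 134 + 116} = \frac{64938}{- \frac{1340}{3} + 116} = \frac{64938}{- \frac{992}{3}} = 64938 \left(- \frac{3}{992}\right) = - \frac{97407}{496}$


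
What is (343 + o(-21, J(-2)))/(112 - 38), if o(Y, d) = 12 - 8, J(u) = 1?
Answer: 347/74 ≈ 4.6892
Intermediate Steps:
o(Y, d) = 4
(343 + o(-21, J(-2)))/(112 - 38) = (343 + 4)/(112 - 38) = 347/74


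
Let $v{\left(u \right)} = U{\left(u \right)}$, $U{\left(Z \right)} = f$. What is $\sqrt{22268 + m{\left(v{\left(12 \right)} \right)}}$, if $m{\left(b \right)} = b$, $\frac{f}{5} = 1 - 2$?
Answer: $\sqrt{22263} \approx 149.21$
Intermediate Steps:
$f = -5$ ($f = 5 \left(1 - 2\right) = 5 \left(-1\right) = -5$)
$U{\left(Z \right)} = -5$
$v{\left(u \right)} = -5$
$\sqrt{22268 + m{\left(v{\left(12 \right)} \right)}} = \sqrt{22268 - 5} = \sqrt{22263}$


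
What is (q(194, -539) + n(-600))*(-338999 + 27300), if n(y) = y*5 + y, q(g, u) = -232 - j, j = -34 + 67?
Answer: 1204716635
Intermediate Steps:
j = 33
q(g, u) = -265 (q(g, u) = -232 - 1*33 = -232 - 33 = -265)
n(y) = 6*y (n(y) = 5*y + y = 6*y)
(q(194, -539) + n(-600))*(-338999 + 27300) = (-265 + 6*(-600))*(-338999 + 27300) = (-265 - 3600)*(-311699) = -3865*(-311699) = 1204716635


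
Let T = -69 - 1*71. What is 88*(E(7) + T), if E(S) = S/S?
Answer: -12232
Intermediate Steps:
T = -140 (T = -69 - 71 = -140)
E(S) = 1
88*(E(7) + T) = 88*(1 - 140) = 88*(-139) = -12232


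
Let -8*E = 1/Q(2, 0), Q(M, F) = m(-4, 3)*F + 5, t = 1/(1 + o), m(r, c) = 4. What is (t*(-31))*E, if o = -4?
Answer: -31/120 ≈ -0.25833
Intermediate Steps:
t = -1/3 (t = 1/(1 - 4) = 1/(-3) = -1/3 ≈ -0.33333)
Q(M, F) = 5 + 4*F (Q(M, F) = 4*F + 5 = 5 + 4*F)
E = -1/40 (E = -1/(8*(5 + 4*0)) = -1/(8*(5 + 0)) = -1/8/5 = -1/8*1/5 = -1/40 ≈ -0.025000)
(t*(-31))*E = -1/3*(-31)*(-1/40) = (31/3)*(-1/40) = -31/120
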